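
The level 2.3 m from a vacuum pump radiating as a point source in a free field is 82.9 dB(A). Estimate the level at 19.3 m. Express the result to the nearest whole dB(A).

64 dB(A)

Point-source attenuation: ΔL = 20·log₁₀(r₂/r₁) = 20·log₁₀(19.3/2.3) = 18.477 dB.
L₂ = 82.9 − 20·log₁₀(19.3/2.3) = 82.9 − 18.477 = 64.42 dB(A).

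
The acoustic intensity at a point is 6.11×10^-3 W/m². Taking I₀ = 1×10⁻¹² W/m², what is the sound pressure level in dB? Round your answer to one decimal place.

I/I₀ = 6.11×10^-3/10⁻¹² = 6.11×10^9, and L = 10·log₁₀(I/I₀).
L = 10·(0.7860 + 9) = 97.86 dB.

97.9 dB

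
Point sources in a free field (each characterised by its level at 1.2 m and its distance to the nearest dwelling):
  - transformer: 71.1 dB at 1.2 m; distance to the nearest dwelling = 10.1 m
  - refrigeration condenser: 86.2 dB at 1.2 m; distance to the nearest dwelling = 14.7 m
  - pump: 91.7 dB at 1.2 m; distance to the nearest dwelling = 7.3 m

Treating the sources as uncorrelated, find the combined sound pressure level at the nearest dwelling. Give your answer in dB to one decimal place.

76.3 dB

First find each source's level at the receiver (point-source: −20·log₁₀(r/r_ref)), then combine on an intensity basis.
transformer: 71.1 − 20·log₁₀(10.1/1.2) = 71.1 − 18.50 = 52.60 dB.
refrigeration condenser: 86.2 − 20·log₁₀(14.7/1.2) = 86.2 − 21.76 = 64.44 dB.
pump: 91.7 − 20·log₁₀(7.3/1.2) = 91.7 − 15.68 = 76.02 dB.
Σ 10^(L/10) = 4.293e+07 → L_total = 10·log₁₀(4.293e+07) = 76.33 dB.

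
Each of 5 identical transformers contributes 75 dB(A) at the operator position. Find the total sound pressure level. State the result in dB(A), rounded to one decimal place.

N identical incoherent sources raise the level by 10·log₁₀ N.
L_total = 75 + 10·log₁₀(5) = 75 + 6.990 = 81.99 dB(A).

82.0 dB(A)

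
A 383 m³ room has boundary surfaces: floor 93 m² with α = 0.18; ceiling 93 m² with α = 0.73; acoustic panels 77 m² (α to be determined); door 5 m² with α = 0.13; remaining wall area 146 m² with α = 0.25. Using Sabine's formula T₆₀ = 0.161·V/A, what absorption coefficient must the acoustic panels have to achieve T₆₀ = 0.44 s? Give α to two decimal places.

A = 0.161·V/T₆₀ = 0.161·383/0.44 = 140.14 m² sabins.
Absorption from the other surfaces = 93·0.18 + 93·0.73 + 5·0.13 + 146·0.25 = 121.78 m², so the acoustic panels must supply 18.36 m² over 77 m².
α = 18.36/77 = 0.238.

0.24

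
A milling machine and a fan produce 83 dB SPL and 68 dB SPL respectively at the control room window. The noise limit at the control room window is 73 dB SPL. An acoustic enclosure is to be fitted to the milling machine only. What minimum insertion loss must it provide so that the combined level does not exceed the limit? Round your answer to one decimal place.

11.7 dB

Fixed contribution from the other source: Σ 10^(L/10) = 10^(68/10) = 6.310e+06 (68.00 dB SPL).
The limit corresponds to 10^(73/10) = 1.995e+07; subtracting the fixed part leaves 1.364e+07 for the milling machine, i.e. 71.35 dB SPL.
Required insertion loss = 83 − 71.35 = 11.65 dB.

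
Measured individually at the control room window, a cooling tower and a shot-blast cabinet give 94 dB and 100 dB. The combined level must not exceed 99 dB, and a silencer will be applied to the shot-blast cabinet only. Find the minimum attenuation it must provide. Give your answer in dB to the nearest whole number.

The untreated sources together contribute 10^(94/10) = 2.512e+09, i.e. 94.00 dB.
To meet 99 dB overall, the treated shot-blast cabinet may contribute at most 10^(99/10) − 2.512e+09 = 5.431e+09, i.e. 97.35 dB.
Required insertion loss = 100 − 97.35 = 2.65 dB.

3 dB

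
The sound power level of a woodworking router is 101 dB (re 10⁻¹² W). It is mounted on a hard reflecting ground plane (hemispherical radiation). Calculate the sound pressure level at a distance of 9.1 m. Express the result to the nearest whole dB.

74 dB

L_p = L_w − 10·log₁₀(2π·r²) with r = 9.1 m.
2π·r² = 520.3 m², 10·log₁₀ of that is 27.163 dB.
L_p = 101 − 27.163 = 73.84 dB.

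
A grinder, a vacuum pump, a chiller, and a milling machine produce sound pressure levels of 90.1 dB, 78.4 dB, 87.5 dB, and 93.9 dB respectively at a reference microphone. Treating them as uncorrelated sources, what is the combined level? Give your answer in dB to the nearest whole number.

Incoherent sources combine by intensity addition: L_total = 10·log₁₀(Σ 10^(L_i/10)).
Σ 10^(L/10) = 10^(90.1/10) + 10^(78.4/10) + 10^(87.5/10) + 10^(93.9/10) = 4.110e+09.
L_total = 10·log₁₀(4.110e+09) = 96.14 dB.

96 dB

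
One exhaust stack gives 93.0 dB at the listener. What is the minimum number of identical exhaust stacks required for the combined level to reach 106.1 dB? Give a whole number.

Need L₁ + 10·log₁₀ N ≥ 106.1, i.e. log₁₀ N ≥ 1.31.
N ≥ 10^(13.1/10) = 20.417, so N = 21.

21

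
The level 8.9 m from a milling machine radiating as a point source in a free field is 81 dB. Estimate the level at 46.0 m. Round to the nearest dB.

Spherical spreading from a point source gives a 20·log₁₀(r₂/r₁) drop.
L₂ = 81 − 20·log₁₀(46.0/8.9) = 81 − 14.267 = 66.73 dB.

67 dB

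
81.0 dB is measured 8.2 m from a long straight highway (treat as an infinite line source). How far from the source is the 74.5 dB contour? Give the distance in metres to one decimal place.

The 6.5 dB drop corresponds to a distance ratio of 10^(6.5/10) for a line source.
r₂ = 8.2·10^((81.0−74.5)/10) = 8.2·10^(6.5/10) = 36.63 m.

36.6 m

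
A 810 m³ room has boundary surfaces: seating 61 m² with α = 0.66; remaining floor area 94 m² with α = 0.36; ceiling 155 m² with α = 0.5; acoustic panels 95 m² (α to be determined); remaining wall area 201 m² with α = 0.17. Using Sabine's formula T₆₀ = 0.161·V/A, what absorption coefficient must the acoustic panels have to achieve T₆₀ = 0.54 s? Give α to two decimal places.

0.59

From T₆₀ = 0.161·V/A, the target T₆₀ = 0.54 s needs A = 0.161·810/0.54 = 241.50 m².
Absorption from the other surfaces = 61·0.66 + 94·0.36 + 155·0.5 + 201·0.17 = 185.77 m², so the acoustic panels must supply 55.73 m² over 95 m².
α = 55.73/95 = 0.587.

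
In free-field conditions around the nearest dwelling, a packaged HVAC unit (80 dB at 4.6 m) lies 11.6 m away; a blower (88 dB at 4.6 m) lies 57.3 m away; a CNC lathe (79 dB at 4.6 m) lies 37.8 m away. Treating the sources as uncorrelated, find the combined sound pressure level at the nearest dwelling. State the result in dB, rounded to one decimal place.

Propagate each source to the receiver with L = L_ref − 20·log₁₀(r/r_ref), then add intensities.
packaged HVAC unit: 80 − 20·log₁₀(11.6/4.6) = 80 − 8.03 = 71.97 dB.
blower: 88 − 20·log₁₀(57.3/4.6) = 88 − 21.91 = 66.09 dB.
CNC lathe: 79 − 20·log₁₀(37.8/4.6) = 79 − 18.29 = 60.71 dB.
Σ 10^(L/10) = 2.097e+07 → L_total = 10·log₁₀(2.097e+07) = 73.22 dB.

73.2 dB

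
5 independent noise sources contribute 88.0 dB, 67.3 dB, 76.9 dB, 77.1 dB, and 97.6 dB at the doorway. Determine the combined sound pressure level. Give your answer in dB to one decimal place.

Incoherent sources combine by intensity addition: L_total = 10·log₁₀(Σ 10^(L_i/10)).
Σ 10^(L/10) = 10^(88.0/10) + 10^(67.3/10) + 10^(76.9/10) + 10^(77.1/10) + 10^(97.6/10) = 6.491e+09.
L_total = 10·log₁₀(6.491e+09) = 98.12 dB.

98.1 dB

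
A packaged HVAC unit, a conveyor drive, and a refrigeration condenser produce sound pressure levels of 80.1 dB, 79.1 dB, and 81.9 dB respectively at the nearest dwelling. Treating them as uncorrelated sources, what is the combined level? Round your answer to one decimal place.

85.3 dB

Incoherent sources combine by intensity addition: L_total = 10·log₁₀(Σ 10^(L_i/10)).
Σ 10^(L/10) = 10^(80.1/10) + 10^(79.1/10) + 10^(81.9/10) = 3.385e+08.
L_total = 10·log₁₀(3.385e+08) = 85.30 dB.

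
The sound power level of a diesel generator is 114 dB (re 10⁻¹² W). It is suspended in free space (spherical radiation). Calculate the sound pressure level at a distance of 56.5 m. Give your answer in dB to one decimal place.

68.0 dB

The power spreads over a sphere of area 4π·r², so L_p = L_w − 10·log₁₀(4π·r²).
4π·r² = 4.011e+04 m², 10·log₁₀ of that is 46.033 dB.
L_p = 114 − 46.033 = 67.97 dB.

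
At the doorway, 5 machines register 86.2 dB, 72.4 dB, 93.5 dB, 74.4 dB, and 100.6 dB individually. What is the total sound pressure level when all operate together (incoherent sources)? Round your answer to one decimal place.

Incoherent sources combine by intensity addition: L_total = 10·log₁₀(Σ 10^(L_i/10)).
Σ 10^(L/10) = 10^(86.2/10) + 10^(72.4/10) + 10^(93.5/10) + 10^(74.4/10) + 10^(100.6/10) = 1.418e+10.
L_total = 10·log₁₀(1.418e+10) = 101.52 dB.

101.5 dB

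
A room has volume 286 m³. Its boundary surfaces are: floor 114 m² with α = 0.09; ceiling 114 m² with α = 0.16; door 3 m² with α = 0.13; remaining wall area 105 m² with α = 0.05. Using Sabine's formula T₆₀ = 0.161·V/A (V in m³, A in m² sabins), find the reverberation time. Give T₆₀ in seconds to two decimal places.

1.35 s

Total absorption A = 114·0.09 + 114·0.16 + 3·0.13 + 105·0.05 = 34.14 m² sabins.
T₆₀ = 0.161·V/A = 0.161·286/34.14 = 1.349 s.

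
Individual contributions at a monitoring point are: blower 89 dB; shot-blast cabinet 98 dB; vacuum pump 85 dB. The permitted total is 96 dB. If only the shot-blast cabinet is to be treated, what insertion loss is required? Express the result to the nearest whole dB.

3 dB

The untreated sources together contribute 10^(89/10) + 10^(85/10) = 1.111e+09, i.e. 90.46 dB.
The limit corresponds to 10^(96/10) = 3.981e+09; subtracting the fixed part leaves 2.871e+09 for the shot-blast cabinet, i.e. 94.58 dB.
So the shot-blast cabinet must be reduced from 98 to 94.58 dB: IL = 3.42 dB.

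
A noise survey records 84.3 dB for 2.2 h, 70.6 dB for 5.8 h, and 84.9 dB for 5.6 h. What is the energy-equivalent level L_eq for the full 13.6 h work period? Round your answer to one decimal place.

Weight each interval's intensity by its duration and average over T = 13.6 h:
Σ tᵢ·10^(Lᵢ/10) = 2.2·10^(84.3/10) + 5.8·10^(70.6/10) + 5.6·10^(84.9/10) = 2.389e+09.
L_eq = 10·log₁₀(2.389e+09/13.6) = 82.45 dB.

82.4 dB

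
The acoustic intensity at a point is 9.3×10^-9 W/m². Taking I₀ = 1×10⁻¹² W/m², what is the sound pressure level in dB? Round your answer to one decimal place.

39.7 dB

L = 10·log₁₀(I/I₀) = 10·log₁₀(9.3×10^-9/10⁻¹²) = 10·log₁₀(9.3×10^3).
L = 10·(0.9685 + 3) = 39.68 dB.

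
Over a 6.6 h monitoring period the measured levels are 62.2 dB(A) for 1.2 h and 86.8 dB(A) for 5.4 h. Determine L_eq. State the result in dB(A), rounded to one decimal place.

85.9 dB(A)

L_eq = 10·log₁₀[(1/T)·Σ tᵢ·10^(Lᵢ/10)] with T = 6.6 h.
Σ tᵢ·10^(Lᵢ/10) = 1.2·10^(62.2/10) + 5.4·10^(86.8/10) = 2.587e+09.
L_eq = 10·log₁₀(2.587e+09/6.6) = 85.93 dB(A).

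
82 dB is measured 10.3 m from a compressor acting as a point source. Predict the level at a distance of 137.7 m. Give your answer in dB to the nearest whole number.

For a point source, L₂ = L₁ − 20·log₁₀(r₂/r₁).
L₂ = 82 − 20·log₁₀(137.7/10.3) = 82 − 22.522 = 59.48 dB.

59 dB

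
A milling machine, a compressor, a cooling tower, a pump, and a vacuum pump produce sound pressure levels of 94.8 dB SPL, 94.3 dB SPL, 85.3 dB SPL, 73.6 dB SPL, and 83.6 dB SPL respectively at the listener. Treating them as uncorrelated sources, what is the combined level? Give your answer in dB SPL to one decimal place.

For uncorrelated sources the intensities add, so convert each level to linear form, sum, and take 10·log₁₀ of the total.
Σ 10^(L/10) = 10^(94.8/10) + 10^(94.3/10) + 10^(85.3/10) + 10^(73.6/10) + 10^(83.6/10) = 6.302e+09.
L_total = 10·log₁₀(6.302e+09) = 98.00 dB SPL.

98.0 dB SPL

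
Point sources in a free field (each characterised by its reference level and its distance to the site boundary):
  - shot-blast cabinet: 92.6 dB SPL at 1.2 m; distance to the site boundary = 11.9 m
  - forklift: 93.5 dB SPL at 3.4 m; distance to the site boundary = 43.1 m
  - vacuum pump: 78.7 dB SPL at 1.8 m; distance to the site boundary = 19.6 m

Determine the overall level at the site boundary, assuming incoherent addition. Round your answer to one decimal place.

Propagate each source to the receiver with L = L_ref − 20·log₁₀(r/r_ref), then add intensities.
shot-blast cabinet: 92.6 − 20·log₁₀(11.9/1.2) = 92.6 − 19.93 = 72.67 dB SPL.
forklift: 93.5 − 20·log₁₀(43.1/3.4) = 93.5 − 22.06 = 71.44 dB SPL.
vacuum pump: 78.7 − 20·log₁₀(19.6/1.8) = 78.7 − 20.74 = 57.96 dB SPL.
Σ 10^(L/10) = 3.306e+07 → L_total = 10·log₁₀(3.306e+07) = 75.19 dB SPL.

75.2 dB SPL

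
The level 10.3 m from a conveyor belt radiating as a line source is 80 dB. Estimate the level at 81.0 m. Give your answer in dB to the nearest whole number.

For a line source, L₂ = L₁ − 10·log₁₀(r₂/r₁).
L₂ = 80 − 10·log₁₀(81.0/10.3) = 80 − 8.956 = 71.04 dB.

71 dB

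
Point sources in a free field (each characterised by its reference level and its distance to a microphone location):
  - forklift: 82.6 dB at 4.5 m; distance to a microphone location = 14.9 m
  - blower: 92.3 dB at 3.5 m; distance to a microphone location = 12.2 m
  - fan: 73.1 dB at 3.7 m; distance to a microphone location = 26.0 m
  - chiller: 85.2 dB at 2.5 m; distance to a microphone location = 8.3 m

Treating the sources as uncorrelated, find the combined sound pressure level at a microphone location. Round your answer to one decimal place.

Propagate each source to the receiver with L = L_ref − 20·log₁₀(r/r_ref), then add intensities.
forklift: 82.6 − 20·log₁₀(14.9/4.5) = 82.6 − 10.40 = 72.20 dB.
blower: 92.3 − 20·log₁₀(12.2/3.5) = 92.3 − 10.85 = 81.45 dB.
fan: 73.1 − 20·log₁₀(26.0/3.7) = 73.1 − 16.94 = 56.16 dB.
chiller: 85.2 − 20·log₁₀(8.3/2.5) = 85.2 − 10.42 = 74.78 dB.
Σ 10^(L/10) = 1.868e+08 → L_total = 10·log₁₀(1.868e+08) = 82.71 dB.

82.7 dB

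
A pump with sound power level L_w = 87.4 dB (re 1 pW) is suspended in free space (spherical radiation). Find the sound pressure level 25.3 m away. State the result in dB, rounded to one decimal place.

48.3 dB

L_p = L_w − 10·log₁₀(4π·r²) with r = 25.3 m.
4π·r² = 8044 m², 10·log₁₀ of that is 39.055 dB.
L_p = 87.4 − 39.055 = 48.35 dB.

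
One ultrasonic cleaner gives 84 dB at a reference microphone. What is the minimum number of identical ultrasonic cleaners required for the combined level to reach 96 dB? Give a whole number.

16

Need L₁ + 10·log₁₀ N ≥ 96, i.e. log₁₀ N ≥ 1.20.
N ≥ 10^(12.0/10) = 15.849, so N = 16.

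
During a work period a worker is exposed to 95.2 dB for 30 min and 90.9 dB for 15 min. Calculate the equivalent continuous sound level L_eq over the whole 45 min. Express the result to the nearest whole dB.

L_eq = 10·log₁₀[(1/T)·Σ tᵢ·10^(Lᵢ/10)] with T = 45 min.
Σ tᵢ·10^(Lᵢ/10) = 30·10^(95.2/10) + 15·10^(90.9/10) = 1.178e+11.
L_eq = 10·log₁₀(1.178e+11/45) = 94.18 dB.

94 dB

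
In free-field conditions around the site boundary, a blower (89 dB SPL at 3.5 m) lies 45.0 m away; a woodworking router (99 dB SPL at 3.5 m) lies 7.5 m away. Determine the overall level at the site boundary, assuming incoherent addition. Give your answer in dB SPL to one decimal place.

First find each source's level at the receiver (point-source: −20·log₁₀(r/r_ref)), then combine on an intensity basis.
blower: 89 − 20·log₁₀(45.0/3.5) = 89 − 22.18 = 66.82 dB SPL.
woodworking router: 99 − 20·log₁₀(7.5/3.5) = 99 − 6.62 = 92.38 dB SPL.
Σ 10^(L/10) = 1.735e+09 → L_total = 10·log₁₀(1.735e+09) = 92.39 dB SPL.

92.4 dB SPL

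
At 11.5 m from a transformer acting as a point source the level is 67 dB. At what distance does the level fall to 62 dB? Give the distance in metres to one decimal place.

20.5 m

For a point source L₁ − L₂ = 20·log₁₀(r₂/r₁), so r₂ = r₁·10^((L₁−L₂)/20).
r₂ = 11.5·10^((67−62)/20) = 11.5·10^(5.0/20) = 20.45 m.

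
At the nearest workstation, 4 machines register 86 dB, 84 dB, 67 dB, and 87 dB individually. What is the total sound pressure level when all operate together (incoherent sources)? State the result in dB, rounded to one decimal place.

90.6 dB

Incoherent sources combine by intensity addition: L_total = 10·log₁₀(Σ 10^(L_i/10)).
Σ 10^(L/10) = 10^(86/10) + 10^(84/10) + 10^(67/10) + 10^(87/10) = 1.155e+09.
L_total = 10·log₁₀(1.155e+09) = 90.63 dB.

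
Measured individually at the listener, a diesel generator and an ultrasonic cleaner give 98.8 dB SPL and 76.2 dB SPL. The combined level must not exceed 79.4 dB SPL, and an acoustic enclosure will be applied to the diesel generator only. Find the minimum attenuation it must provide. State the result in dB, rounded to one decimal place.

Everything except the diesel generator sums to 10^(76.2/10) = 4.169e+07 in linear terms, 76.20 dB SPL.
To meet 79.4 dB SPL overall, the treated diesel generator may contribute at most 10^(79.4/10) − 4.169e+07 = 4.541e+07, i.e. 76.57 dB SPL.
Required insertion loss = 98.8 − 76.57 = 22.23 dB.

22.2 dB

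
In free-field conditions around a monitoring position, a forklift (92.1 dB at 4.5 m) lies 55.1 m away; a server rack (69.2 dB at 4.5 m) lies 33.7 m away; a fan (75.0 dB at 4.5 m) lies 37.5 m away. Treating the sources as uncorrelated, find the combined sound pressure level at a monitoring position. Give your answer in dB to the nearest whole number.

71 dB

Propagate each source to the receiver with L = L_ref − 20·log₁₀(r/r_ref), then add intensities.
forklift: 92.1 − 20·log₁₀(55.1/4.5) = 92.1 − 21.76 = 70.34 dB.
server rack: 69.2 − 20·log₁₀(33.7/4.5) = 69.2 − 17.49 = 51.71 dB.
fan: 75.0 − 20·log₁₀(37.5/4.5) = 75.0 − 18.42 = 56.58 dB.
Σ 10^(L/10) = 1.142e+07 → L_total = 10·log₁₀(1.142e+07) = 70.58 dB.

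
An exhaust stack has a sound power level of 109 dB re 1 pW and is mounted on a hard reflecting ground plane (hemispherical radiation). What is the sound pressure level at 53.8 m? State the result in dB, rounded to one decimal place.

66.4 dB

The power spreads over a hemisphere of area 2π·r², so L_p = L_w − 10·log₁₀(2π·r²).
2π·r² = 1.819e+04 m², 10·log₁₀ of that is 42.597 dB.
L_p = 109 − 42.597 = 66.40 dB.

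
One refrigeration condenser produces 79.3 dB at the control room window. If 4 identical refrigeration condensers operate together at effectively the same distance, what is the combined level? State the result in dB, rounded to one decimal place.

85.3 dB

N identical incoherent sources raise the level by 10·log₁₀ N.
L_total = 79.3 + 10·log₁₀(4) = 79.3 + 6.021 = 85.32 dB.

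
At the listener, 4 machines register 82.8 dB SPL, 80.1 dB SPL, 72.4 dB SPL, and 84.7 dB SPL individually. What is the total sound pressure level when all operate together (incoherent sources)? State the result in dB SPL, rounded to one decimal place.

87.8 dB SPL

Incoherent sources combine by intensity addition: L_total = 10·log₁₀(Σ 10^(L_i/10)).
Σ 10^(L/10) = 10^(82.8/10) + 10^(80.1/10) + 10^(72.4/10) + 10^(84.7/10) = 6.054e+08.
L_total = 10·log₁₀(6.054e+08) = 87.82 dB SPL.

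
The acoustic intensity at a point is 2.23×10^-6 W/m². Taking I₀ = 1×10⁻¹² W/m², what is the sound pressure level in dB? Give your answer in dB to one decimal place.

63.5 dB

L = 10·log₁₀(I/I₀) = 10·log₁₀(2.23×10^-6/10⁻¹²) = 10·log₁₀(2.23×10^6).
L = 10·(0.3483 + 6) = 63.48 dB.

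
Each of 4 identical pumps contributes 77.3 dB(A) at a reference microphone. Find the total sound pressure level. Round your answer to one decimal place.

83.3 dB(A)

L_total = L₁ + 10·log₁₀ N for N identical incoherent sources.
L_total = 77.3 + 10·log₁₀(4) = 77.3 + 6.021 = 83.32 dB(A).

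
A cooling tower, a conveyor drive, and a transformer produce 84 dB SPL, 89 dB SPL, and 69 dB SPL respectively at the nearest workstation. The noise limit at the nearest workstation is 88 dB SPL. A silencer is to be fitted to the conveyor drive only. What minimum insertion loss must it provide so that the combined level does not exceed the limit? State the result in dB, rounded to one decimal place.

The untreated sources together contribute 10^(84/10) + 10^(69/10) = 2.591e+08, i.e. 84.14 dB SPL.
The limit corresponds to 10^(88/10) = 6.310e+08; subtracting the fixed part leaves 3.718e+08 for the conveyor drive, i.e. 85.70 dB SPL.
So the conveyor drive must be reduced from 89 to 85.70 dB SPL: IL = 3.30 dB.

3.3 dB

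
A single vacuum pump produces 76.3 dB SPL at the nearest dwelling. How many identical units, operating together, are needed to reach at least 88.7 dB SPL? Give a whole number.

N identical sources give L₁ + 10·log₁₀ N, so require 10·log₁₀ N ≥ 88.7 − 76.3 = 12.4 dB.
N ≥ 10^(12.4/10) = 17.378, so N = 18.

18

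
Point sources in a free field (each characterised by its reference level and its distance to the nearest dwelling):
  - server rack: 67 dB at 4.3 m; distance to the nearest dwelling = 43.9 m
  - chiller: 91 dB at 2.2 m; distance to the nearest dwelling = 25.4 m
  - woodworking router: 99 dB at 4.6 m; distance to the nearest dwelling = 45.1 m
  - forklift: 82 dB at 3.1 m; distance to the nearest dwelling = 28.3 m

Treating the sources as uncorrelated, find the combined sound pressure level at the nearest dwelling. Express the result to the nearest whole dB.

First find each source's level at the receiver (point-source: −20·log₁₀(r/r_ref)), then combine on an intensity basis.
server rack: 67 − 20·log₁₀(43.9/4.3) = 67 − 20.18 = 46.82 dB.
chiller: 91 − 20·log₁₀(25.4/2.2) = 91 − 21.25 = 69.75 dB.
woodworking router: 99 − 20·log₁₀(45.1/4.6) = 99 − 19.83 = 79.17 dB.
forklift: 82 − 20·log₁₀(28.3/3.1) = 82 − 19.21 = 62.79 dB.
Σ 10^(L/10) = 9.403e+07 → L_total = 10·log₁₀(9.403e+07) = 79.73 dB.

80 dB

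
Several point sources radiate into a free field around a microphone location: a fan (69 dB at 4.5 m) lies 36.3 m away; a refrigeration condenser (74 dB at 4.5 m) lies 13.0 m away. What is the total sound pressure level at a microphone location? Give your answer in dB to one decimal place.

65.0 dB

Propagate each source to the receiver with L = L_ref − 20·log₁₀(r/r_ref), then add intensities.
fan: 69 − 20·log₁₀(36.3/4.5) = 69 − 18.13 = 50.87 dB.
refrigeration condenser: 74 − 20·log₁₀(13.0/4.5) = 74 − 9.21 = 64.79 dB.
Σ 10^(L/10) = 3.132e+06 → L_total = 10·log₁₀(3.132e+06) = 64.96 dB.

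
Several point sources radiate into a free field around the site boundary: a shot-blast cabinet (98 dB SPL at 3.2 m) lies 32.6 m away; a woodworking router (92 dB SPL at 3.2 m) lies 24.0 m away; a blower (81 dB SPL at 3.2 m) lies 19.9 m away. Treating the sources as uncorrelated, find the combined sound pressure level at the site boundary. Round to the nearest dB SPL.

First find each source's level at the receiver (point-source: −20·log₁₀(r/r_ref)), then combine on an intensity basis.
shot-blast cabinet: 98 − 20·log₁₀(32.6/3.2) = 98 − 20.16 = 77.84 dB SPL.
woodworking router: 92 − 20·log₁₀(24.0/3.2) = 92 − 17.50 = 74.50 dB SPL.
blower: 81 − 20·log₁₀(19.9/3.2) = 81 − 15.87 = 65.13 dB SPL.
Σ 10^(L/10) = 9.223e+07 → L_total = 10·log₁₀(9.223e+07) = 79.65 dB SPL.

80 dB SPL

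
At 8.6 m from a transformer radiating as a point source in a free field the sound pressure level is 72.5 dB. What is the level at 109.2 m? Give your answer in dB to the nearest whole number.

For a point source, L₂ = L₁ − 20·log₁₀(r₂/r₁).
L₂ = 72.5 − 20·log₁₀(109.2/8.6) = 72.5 − 22.074 = 50.43 dB.

50 dB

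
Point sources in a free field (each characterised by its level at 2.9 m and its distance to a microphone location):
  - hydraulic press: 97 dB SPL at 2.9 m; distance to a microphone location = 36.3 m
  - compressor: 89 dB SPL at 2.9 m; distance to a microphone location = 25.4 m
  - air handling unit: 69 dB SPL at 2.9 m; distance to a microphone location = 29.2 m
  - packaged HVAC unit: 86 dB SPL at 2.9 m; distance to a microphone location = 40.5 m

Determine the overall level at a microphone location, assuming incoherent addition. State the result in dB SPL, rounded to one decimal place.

Propagate each source to the receiver with L = L_ref − 20·log₁₀(r/r_ref), then add intensities.
hydraulic press: 97 − 20·log₁₀(36.3/2.9) = 97 − 21.95 = 75.05 dB SPL.
compressor: 89 − 20·log₁₀(25.4/2.9) = 89 − 18.85 = 70.15 dB SPL.
air handling unit: 69 − 20·log₁₀(29.2/2.9) = 69 − 20.06 = 48.94 dB SPL.
packaged HVAC unit: 86 − 20·log₁₀(40.5/2.9) = 86 − 22.90 = 63.10 dB SPL.
Σ 10^(L/10) = 4.446e+07 → L_total = 10·log₁₀(4.446e+07) = 76.48 dB SPL.

76.5 dB SPL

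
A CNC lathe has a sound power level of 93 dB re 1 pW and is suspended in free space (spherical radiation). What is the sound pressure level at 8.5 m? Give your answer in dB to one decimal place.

63.4 dB

L_p = L_w − 10·log₁₀(4π·r²) with r = 8.5 m.
4π·r² = 907.9 m², 10·log₁₀ of that is 29.580 dB.
L_p = 93 − 29.580 = 63.42 dB.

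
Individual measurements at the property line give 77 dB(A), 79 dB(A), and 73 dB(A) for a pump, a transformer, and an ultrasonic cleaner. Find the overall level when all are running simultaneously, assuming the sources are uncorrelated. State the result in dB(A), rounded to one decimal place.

81.7 dB(A)

For uncorrelated sources the intensities add, so convert each level to linear form, sum, and take 10·log₁₀ of the total.
Σ 10^(L/10) = 10^(77/10) + 10^(79/10) + 10^(73/10) = 1.495e+08.
L_total = 10·log₁₀(1.495e+08) = 81.75 dB(A).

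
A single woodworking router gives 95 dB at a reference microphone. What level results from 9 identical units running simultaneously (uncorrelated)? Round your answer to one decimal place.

104.5 dB

L_total = L₁ + 10·log₁₀ N for N identical incoherent sources.
L_total = 95 + 10·log₁₀(9) = 95 + 9.542 = 104.54 dB.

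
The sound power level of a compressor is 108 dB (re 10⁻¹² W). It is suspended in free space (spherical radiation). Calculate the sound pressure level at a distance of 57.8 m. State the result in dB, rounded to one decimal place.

L_p = L_w − 10·log₁₀(4π·r²) with r = 57.8 m.
4π·r² = 4.198e+04 m², 10·log₁₀ of that is 46.231 dB.
L_p = 108 − 46.231 = 61.77 dB.

61.8 dB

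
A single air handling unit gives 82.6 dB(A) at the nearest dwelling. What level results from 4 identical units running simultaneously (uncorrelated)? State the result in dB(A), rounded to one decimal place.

88.6 dB(A)

N identical incoherent sources raise the level by 10·log₁₀ N.
L_total = 82.6 + 10·log₁₀(4) = 82.6 + 6.021 = 88.62 dB(A).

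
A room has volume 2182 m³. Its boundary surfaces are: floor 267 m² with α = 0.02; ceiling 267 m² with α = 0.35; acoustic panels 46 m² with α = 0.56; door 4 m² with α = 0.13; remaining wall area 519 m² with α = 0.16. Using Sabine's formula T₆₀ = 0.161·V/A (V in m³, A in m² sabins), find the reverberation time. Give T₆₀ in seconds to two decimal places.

Total absorption A = 267·0.02 + 267·0.35 + 46·0.56 + 4·0.13 + 519·0.16 = 208.11 m² sabins.
T₆₀ = 0.161·V/A = 0.161·2182/208.11 = 1.688 s.

1.69 s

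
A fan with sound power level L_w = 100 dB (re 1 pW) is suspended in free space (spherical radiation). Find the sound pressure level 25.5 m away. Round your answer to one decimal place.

The power spreads over a sphere of area 4π·r², so L_p = L_w − 10·log₁₀(4π·r²).
4π·r² = 8171 m², 10·log₁₀ of that is 39.123 dB.
L_p = 100 − 39.123 = 60.88 dB.

60.9 dB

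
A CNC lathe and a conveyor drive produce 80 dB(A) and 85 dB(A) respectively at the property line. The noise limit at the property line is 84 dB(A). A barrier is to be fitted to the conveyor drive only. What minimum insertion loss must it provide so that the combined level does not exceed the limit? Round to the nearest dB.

Everything except the conveyor drive sums to 10^(80/10) = 1.000e+08 in linear terms, 80.00 dB(A).
To meet 84 dB(A) overall, the treated conveyor drive may contribute at most 10^(84/10) − 1.000e+08 = 1.512e+08, i.e. 81.80 dB(A).
Required insertion loss = 85 − 81.80 = 3.20 dB.

3 dB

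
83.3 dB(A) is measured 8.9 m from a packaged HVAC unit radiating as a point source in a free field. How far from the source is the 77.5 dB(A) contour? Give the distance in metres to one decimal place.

17.4 m

Point-source spreading drops the level by 20·log₁₀(r₂/r₁); inverting, r₂/r₁ = 10^(ΔL/20).
r₂ = 8.9·10^((83.3−77.5)/20) = 8.9·10^(5.8/20) = 17.35 m.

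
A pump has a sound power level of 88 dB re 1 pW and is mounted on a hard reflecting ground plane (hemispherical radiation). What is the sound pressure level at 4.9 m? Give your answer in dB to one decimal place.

Free-field hemispherical radiation: L_p = L_w − 10·log₁₀(2π·r²), r = 4.9 m.
2π·r² = 150.9 m², 10·log₁₀ of that is 21.786 dB.
L_p = 88 − 21.786 = 66.21 dB.

66.2 dB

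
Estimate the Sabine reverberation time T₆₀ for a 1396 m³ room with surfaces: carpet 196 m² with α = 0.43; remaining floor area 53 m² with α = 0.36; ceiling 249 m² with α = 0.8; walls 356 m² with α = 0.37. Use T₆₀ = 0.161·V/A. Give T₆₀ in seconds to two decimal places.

0.52 s

Total absorption A = 196·0.43 + 53·0.36 + 249·0.8 + 356·0.37 = 434.28 m² sabins.
T₆₀ = 0.161·V/A = 0.161·1396/434.28 = 0.518 s.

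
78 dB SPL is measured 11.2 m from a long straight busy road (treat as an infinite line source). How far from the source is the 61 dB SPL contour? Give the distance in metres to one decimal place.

For a line source L₁ − L₂ = 10·log₁₀(r₂/r₁), so r₂ = r₁·10^((L₁−L₂)/10).
r₂ = 11.2·10^((78−61)/10) = 11.2·10^(17.0/10) = 561.33 m.

561.3 m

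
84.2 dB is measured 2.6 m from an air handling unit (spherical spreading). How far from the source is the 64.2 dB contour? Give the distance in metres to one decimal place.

26.0 m

The 20.0 dB drop corresponds to a distance ratio of 10^(20.0/20) for a point source.
r₂ = 2.6·10^((84.2−64.2)/20) = 2.6·10^(20.0/20) = 26.00 m.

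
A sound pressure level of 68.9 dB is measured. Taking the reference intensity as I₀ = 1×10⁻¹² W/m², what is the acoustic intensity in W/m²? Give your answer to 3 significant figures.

7.76e-06 W/m²

I = I₀·10^(L/10) = 10⁻¹² × 10^(68.9/10) = 10^(-5.110).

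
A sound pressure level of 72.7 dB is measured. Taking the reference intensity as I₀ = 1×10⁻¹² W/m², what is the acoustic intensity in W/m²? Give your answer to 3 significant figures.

1.86e-05 W/m²

I = I₀·10^(L/10) = 10⁻¹² × 10^(72.7/10) = 10^(-4.730).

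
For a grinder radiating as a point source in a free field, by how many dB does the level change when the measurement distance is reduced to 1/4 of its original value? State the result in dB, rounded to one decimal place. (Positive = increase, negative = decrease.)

Point-source spreading: ΔL = −20·log₁₀(r₂/r₁).
ΔL = −20·log₁₀(0.25) = +12.04 dB.

+12.0 dB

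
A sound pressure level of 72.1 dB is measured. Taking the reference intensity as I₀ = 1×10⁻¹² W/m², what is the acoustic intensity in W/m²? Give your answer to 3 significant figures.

1.62e-05 W/m²

L = 10·log₁₀(I/I₀) ⇒ I = I₀·10^(L/10) = 10⁻¹² × 10^7.21.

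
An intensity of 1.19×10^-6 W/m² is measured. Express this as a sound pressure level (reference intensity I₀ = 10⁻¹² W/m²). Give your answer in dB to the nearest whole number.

61 dB

I/I₀ = 1.19×10^-6/10⁻¹² = 1.19×10^6, and L = 10·log₁₀(I/I₀).
L = 10·(0.0755 + 6) = 60.76 dB.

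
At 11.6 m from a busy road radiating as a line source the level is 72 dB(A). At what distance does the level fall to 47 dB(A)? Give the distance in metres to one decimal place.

3668.2 m

The 25.0 dB drop corresponds to a distance ratio of 10^(25.0/10) for a line source.
r₂ = 11.6·10^((72−47)/10) = 11.6·10^(25.0/10) = 3668.24 m.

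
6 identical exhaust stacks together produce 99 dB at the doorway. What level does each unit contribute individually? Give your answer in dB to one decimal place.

91.2 dB

For N identical incoherent sources L_total = L₁ + 10·log₁₀ N, so L₁ = 99 − 10·log₁₀(6) = 99 − 7.782.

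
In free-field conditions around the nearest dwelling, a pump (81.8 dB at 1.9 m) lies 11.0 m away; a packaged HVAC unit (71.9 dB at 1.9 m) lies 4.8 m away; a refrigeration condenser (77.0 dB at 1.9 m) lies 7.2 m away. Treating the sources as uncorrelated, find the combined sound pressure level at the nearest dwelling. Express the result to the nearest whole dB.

Apply inverse-square spreading to bring every level to the receiver, then sum 10^(L/10).
pump: 81.8 − 20·log₁₀(11.0/1.9) = 81.8 − 15.25 = 66.55 dB.
packaged HVAC unit: 71.9 − 20·log₁₀(4.8/1.9) = 71.9 − 8.05 = 63.85 dB.
refrigeration condenser: 77.0 − 20·log₁₀(7.2/1.9) = 77.0 − 11.57 = 65.43 dB.
Σ 10^(L/10) = 1.043e+07 → L_total = 10·log₁₀(1.043e+07) = 70.18 dB.

70 dB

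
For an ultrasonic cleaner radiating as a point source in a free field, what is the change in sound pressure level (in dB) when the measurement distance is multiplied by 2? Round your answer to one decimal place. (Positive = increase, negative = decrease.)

-6.0 dB

A point source loses 6 dB per doubling of distance; generally ΔL = −20·log₁₀(r₂/r₁).
ΔL = −20·log₁₀(2) = -6.02 dB.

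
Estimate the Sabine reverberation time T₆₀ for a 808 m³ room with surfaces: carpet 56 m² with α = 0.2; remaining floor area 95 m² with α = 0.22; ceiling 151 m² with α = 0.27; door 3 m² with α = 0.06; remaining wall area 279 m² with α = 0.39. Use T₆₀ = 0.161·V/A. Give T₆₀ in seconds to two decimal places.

0.72 s

Total absorption A = 56·0.2 + 95·0.22 + 151·0.27 + 3·0.06 + 279·0.39 = 181.86 m² sabins.
T₆₀ = 0.161 × 808 / 181.86 = 0.715 s.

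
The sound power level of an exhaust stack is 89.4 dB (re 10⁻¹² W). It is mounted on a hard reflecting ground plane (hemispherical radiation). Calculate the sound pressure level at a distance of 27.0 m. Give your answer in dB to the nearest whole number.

53 dB

Free-field hemispherical radiation: L_p = L_w − 10·log₁₀(2π·r²), r = 27.0 m.
2π·r² = 4580 m², 10·log₁₀ of that is 36.609 dB.
L_p = 89.4 − 36.609 = 52.79 dB.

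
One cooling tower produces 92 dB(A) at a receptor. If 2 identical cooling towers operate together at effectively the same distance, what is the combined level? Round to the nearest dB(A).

95 dB(A)

N identical incoherent sources raise the level by 10·log₁₀ N.
L_total = 92 + 10·log₁₀(2) = 92 + 3.010 = 95.01 dB(A).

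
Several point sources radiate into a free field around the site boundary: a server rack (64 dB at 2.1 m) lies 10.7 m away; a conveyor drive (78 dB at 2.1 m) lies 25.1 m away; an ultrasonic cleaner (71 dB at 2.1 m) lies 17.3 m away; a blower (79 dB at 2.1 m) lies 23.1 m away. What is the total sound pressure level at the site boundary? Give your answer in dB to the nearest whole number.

Propagate each source to the receiver with L = L_ref − 20·log₁₀(r/r_ref), then add intensities.
server rack: 64 − 20·log₁₀(10.7/2.1) = 64 − 14.14 = 49.86 dB.
conveyor drive: 78 − 20·log₁₀(25.1/2.1) = 78 − 21.55 = 56.45 dB.
ultrasonic cleaner: 71 − 20·log₁₀(17.3/2.1) = 71 − 18.32 = 52.68 dB.
blower: 79 − 20·log₁₀(23.1/2.1) = 79 − 20.83 = 58.17 dB.
Σ 10^(L/10) = 1.380e+06 → L_total = 10·log₁₀(1.380e+06) = 61.40 dB.

61 dB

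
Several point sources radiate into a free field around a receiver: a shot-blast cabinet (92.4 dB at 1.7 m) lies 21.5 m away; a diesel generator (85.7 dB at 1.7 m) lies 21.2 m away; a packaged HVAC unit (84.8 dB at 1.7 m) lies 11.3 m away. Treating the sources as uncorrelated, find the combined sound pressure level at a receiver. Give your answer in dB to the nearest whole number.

73 dB

First find each source's level at the receiver (point-source: −20·log₁₀(r/r_ref)), then combine on an intensity basis.
shot-blast cabinet: 92.4 − 20·log₁₀(21.5/1.7) = 92.4 − 22.04 = 70.36 dB.
diesel generator: 85.7 − 20·log₁₀(21.2/1.7) = 85.7 − 21.92 = 63.78 dB.
packaged HVAC unit: 84.8 − 20·log₁₀(11.3/1.7) = 84.8 − 16.45 = 68.35 dB.
Σ 10^(L/10) = 2.009e+07 → L_total = 10·log₁₀(2.009e+07) = 73.03 dB.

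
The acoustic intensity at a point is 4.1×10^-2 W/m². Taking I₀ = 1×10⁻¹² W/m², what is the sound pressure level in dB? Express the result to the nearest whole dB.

Dividing by I₀ shifts the exponent by 12: I/I₀ = 4.1×10^10.
L = 10·(0.6128 + 10) = 106.13 dB.

106 dB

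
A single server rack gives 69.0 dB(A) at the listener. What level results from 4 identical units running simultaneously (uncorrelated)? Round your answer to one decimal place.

N identical incoherent sources raise the level by 10·log₁₀ N.
L_total = 69.0 + 10·log₁₀(4) = 69.0 + 6.021 = 75.02 dB(A).

75.0 dB(A)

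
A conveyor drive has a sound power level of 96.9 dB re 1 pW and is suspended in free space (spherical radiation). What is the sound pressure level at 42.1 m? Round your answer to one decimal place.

Free-field spherical radiation: L_p = L_w − 10·log₁₀(4π·r²), r = 42.1 m.
4π·r² = 2.227e+04 m², 10·log₁₀ of that is 43.478 dB.
L_p = 96.9 − 43.478 = 53.42 dB.

53.4 dB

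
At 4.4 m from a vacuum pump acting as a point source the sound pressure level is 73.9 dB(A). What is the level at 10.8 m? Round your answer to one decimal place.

66.1 dB(A)

Point-source attenuation: ΔL = 20·log₁₀(r₂/r₁) = 20·log₁₀(10.8/4.4) = 7.799 dB.
L₂ = 73.9 − 20·log₁₀(10.8/4.4) = 73.9 − 7.799 = 66.10 dB(A).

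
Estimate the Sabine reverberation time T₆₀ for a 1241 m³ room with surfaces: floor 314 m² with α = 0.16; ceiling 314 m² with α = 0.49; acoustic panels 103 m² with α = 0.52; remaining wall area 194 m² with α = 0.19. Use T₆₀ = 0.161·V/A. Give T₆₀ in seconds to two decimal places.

Total absorption A = 314·0.16 + 314·0.49 + 103·0.52 + 194·0.19 = 294.52 m² sabins.
T₆₀ = 0.161 × 1241 / 294.52 = 0.678 s.

0.68 s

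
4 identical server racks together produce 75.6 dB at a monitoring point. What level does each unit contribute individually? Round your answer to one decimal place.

For N identical incoherent sources L_total = L₁ + 10·log₁₀ N, so L₁ = 75.6 − 10·log₁₀(4) = 75.6 − 6.021.

69.6 dB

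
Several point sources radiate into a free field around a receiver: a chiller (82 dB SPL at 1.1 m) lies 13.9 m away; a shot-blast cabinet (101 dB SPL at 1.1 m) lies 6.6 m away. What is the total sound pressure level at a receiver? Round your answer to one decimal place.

Propagate each source to the receiver with L = L_ref − 20·log₁₀(r/r_ref), then add intensities.
chiller: 82 − 20·log₁₀(13.9/1.1) = 82 − 22.03 = 59.97 dB SPL.
shot-blast cabinet: 101 − 20·log₁₀(6.6/1.1) = 101 − 15.56 = 85.44 dB SPL.
Σ 10^(L/10) = 3.507e+08 → L_total = 10·log₁₀(3.507e+08) = 85.45 dB SPL.

85.4 dB SPL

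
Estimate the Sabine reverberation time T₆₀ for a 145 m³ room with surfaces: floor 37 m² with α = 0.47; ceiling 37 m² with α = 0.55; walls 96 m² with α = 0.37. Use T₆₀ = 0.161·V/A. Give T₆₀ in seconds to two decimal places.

Total absorption A = 37·0.47 + 37·0.55 + 96·0.37 = 73.26 m² sabins.
T₆₀ = 0.161·V/A = 0.161·145/73.26 = 0.319 s.

0.32 s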